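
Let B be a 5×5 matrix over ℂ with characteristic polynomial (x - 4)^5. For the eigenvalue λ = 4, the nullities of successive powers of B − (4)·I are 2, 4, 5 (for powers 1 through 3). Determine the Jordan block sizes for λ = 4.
Block sizes for λ = 4: [3, 2]

From the dimensions of kernels of powers, the number of Jordan blocks of size at least j is d_j − d_{j−1} where d_j = dim ker(N^j) (with d_0 = 0). Computing the differences gives [2, 2, 1].
The number of blocks of size exactly k is (#blocks of size ≥ k) − (#blocks of size ≥ k + 1), so the partition is: 1 block(s) of size 2, 1 block(s) of size 3.
In nonincreasing order the block sizes are [3, 2].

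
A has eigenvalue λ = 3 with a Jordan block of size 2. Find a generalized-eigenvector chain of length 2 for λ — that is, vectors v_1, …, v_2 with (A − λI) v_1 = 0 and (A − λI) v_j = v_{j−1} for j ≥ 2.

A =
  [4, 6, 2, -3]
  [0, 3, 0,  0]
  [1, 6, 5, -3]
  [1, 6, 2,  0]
A Jordan chain for λ = 3 of length 2:
v_1 = (1, 0, 1, 1)ᵀ
v_2 = (1, 0, 0, 0)ᵀ

Let N = A − (3)·I. We want v_2 with N^2 v_2 = 0 but N^1 v_2 ≠ 0; then v_{j-1} := N · v_j for j = 2, …, 2.

Pick v_2 = (1, 0, 0, 0)ᵀ.
Then v_1 = N · v_2 = (1, 0, 1, 1)ᵀ.

Sanity check: (A − (3)·I) v_1 = (0, 0, 0, 0)ᵀ = 0. ✓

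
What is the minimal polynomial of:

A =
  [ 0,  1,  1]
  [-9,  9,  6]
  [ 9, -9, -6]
x^3 - 3*x^2

The characteristic polynomial is χ_A(x) = x^2*(x - 3), so the eigenvalues are known. The minimal polynomial is
  m_A(x) = Π_λ (x − λ)^{k_λ}
where k_λ is the size of the *largest* Jordan block for λ (equivalently, the smallest k with (A − λI)^k v = 0 for every generalised eigenvector v of λ).

  λ = 0: largest Jordan block has size 2, contributing (x − 0)^2
  λ = 3: largest Jordan block has size 1, contributing (x − 3)

So m_A(x) = x^2*(x - 3) = x^3 - 3*x^2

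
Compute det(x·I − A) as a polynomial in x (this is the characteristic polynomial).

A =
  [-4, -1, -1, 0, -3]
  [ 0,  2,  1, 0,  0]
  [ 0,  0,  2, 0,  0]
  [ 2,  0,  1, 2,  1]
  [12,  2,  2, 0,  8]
x^5 - 10*x^4 + 40*x^3 - 80*x^2 + 80*x - 32

Expanding det(x·I − A) (e.g. by cofactor expansion or by noting that A is similar to its Jordan form J, which has the same characteristic polynomial as A) gives
  χ_A(x) = x^5 - 10*x^4 + 40*x^3 - 80*x^2 + 80*x - 32
which factors as (x - 2)^5. The eigenvalues (with algebraic multiplicities) are λ = 2 with multiplicity 5.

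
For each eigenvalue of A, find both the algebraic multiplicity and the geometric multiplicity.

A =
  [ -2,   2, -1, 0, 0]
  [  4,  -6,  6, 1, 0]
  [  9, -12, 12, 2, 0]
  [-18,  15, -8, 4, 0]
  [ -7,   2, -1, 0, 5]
λ = -1: alg = 2, geom = 1; λ = 5: alg = 3, geom = 2

Step 1 — factor the characteristic polynomial to read off the algebraic multiplicities:
  χ_A(x) = (x - 5)^3*(x + 1)^2

Step 2 — compute geometric multiplicities via the rank-nullity identity g(λ) = n − rank(A − λI):
  rank(A − (-1)·I) = 4, so dim ker(A − (-1)·I) = n − 4 = 1
  rank(A − (5)·I) = 3, so dim ker(A − (5)·I) = n − 3 = 2

Summary:
  λ = -1: algebraic multiplicity = 2, geometric multiplicity = 1
  λ = 5: algebraic multiplicity = 3, geometric multiplicity = 2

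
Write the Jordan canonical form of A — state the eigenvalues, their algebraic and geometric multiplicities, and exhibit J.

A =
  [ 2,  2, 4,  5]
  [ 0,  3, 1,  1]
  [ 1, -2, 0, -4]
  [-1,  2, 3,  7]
J_3(3) ⊕ J_1(3)

The characteristic polynomial is
  det(x·I − A) = x^4 - 12*x^3 + 54*x^2 - 108*x + 81 = (x - 3)^4

Eigenvalues and multiplicities (the geometric multiplicity of λ is n − rank(A − λI), which equals the number of Jordan blocks for λ):
  λ = 3: algebraic multiplicity = 4, geometric multiplicity = 2

Determining the block sizes for each eigenvalue:
  λ = 3: with am = 4 and gm = 2, the partition is not yet determined (e.g. several partitions of 4 into 2 parts exist). Let N = A − (3)·I. Computing rank(N^1) = 2, rank(N^2) = 1, rank(N^3) = 0; the number of blocks of size ≥ j is rank(N^{j−1}) − rank(N^j), giving [2, 1, 1]. So we have 1 block(s) of size 3, 1 block(s) of size 1 → block sizes [3, 1]

Assembling the blocks gives a Jordan form
J =
  [3, 1, 0, 0]
  [0, 3, 1, 0]
  [0, 0, 3, 0]
  [0, 0, 0, 3]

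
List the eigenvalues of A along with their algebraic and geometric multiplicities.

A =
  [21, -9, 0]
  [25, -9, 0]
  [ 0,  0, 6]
λ = 6: alg = 3, geom = 2

Step 1 — factor the characteristic polynomial to read off the algebraic multiplicities:
  χ_A(x) = (x - 6)^3

Step 2 — compute geometric multiplicities via the rank-nullity identity g(λ) = n − rank(A − λI):
  rank(A − (6)·I) = 1, so dim ker(A − (6)·I) = n − 1 = 2

Summary:
  λ = 6: algebraic multiplicity = 3, geometric multiplicity = 2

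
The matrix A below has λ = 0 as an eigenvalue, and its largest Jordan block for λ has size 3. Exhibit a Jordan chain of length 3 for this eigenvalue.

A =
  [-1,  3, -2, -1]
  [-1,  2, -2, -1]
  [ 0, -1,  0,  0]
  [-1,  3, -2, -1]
A Jordan chain for λ = 0 of length 3:
v_1 = (-1, 0, 1, -1)ᵀ
v_2 = (-1, -1, 0, -1)ᵀ
v_3 = (1, 0, 0, 0)ᵀ

Let N = A − (0)·I. We want v_3 with N^3 v_3 = 0 but N^2 v_3 ≠ 0; then v_{j-1} := N · v_j for j = 3, …, 2.

Pick v_3 = (1, 0, 0, 0)ᵀ.
Then v_2 = N · v_3 = (-1, -1, 0, -1)ᵀ.
Then v_1 = N · v_2 = (-1, 0, 1, -1)ᵀ.

Sanity check: (A − (0)·I) v_1 = (0, 0, 0, 0)ᵀ = 0. ✓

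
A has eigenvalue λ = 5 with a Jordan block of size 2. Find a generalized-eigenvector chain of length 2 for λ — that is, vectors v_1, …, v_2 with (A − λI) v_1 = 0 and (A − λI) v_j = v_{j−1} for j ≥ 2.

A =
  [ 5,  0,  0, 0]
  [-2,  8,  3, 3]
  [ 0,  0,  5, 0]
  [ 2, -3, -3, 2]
A Jordan chain for λ = 5 of length 2:
v_1 = (0, -2, 0, 2)ᵀ
v_2 = (1, 0, 0, 0)ᵀ

Let N = A − (5)·I. We want v_2 with N^2 v_2 = 0 but N^1 v_2 ≠ 0; then v_{j-1} := N · v_j for j = 2, …, 2.

Pick v_2 = (1, 0, 0, 0)ᵀ.
Then v_1 = N · v_2 = (0, -2, 0, 2)ᵀ.

Sanity check: (A − (5)·I) v_1 = (0, 0, 0, 0)ᵀ = 0. ✓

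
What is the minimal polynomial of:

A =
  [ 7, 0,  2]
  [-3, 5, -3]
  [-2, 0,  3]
x^2 - 10*x + 25

The characteristic polynomial is χ_A(x) = (x - 5)^3, so the eigenvalues are known. The minimal polynomial is
  m_A(x) = Π_λ (x − λ)^{k_λ}
where k_λ is the size of the *largest* Jordan block for λ (equivalently, the smallest k with (A − λI)^k v = 0 for every generalised eigenvector v of λ).

  λ = 5: largest Jordan block has size 2, contributing (x − 5)^2

So m_A(x) = (x - 5)^2 = x^2 - 10*x + 25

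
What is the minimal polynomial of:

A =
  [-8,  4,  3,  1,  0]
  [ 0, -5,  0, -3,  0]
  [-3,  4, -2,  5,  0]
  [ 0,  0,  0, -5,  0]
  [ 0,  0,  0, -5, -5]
x^2 + 10*x + 25

The characteristic polynomial is χ_A(x) = (x + 5)^5, so the eigenvalues are known. The minimal polynomial is
  m_A(x) = Π_λ (x − λ)^{k_λ}
where k_λ is the size of the *largest* Jordan block for λ (equivalently, the smallest k with (A − λI)^k v = 0 for every generalised eigenvector v of λ).

  λ = -5: largest Jordan block has size 2, contributing (x + 5)^2

So m_A(x) = (x + 5)^2 = x^2 + 10*x + 25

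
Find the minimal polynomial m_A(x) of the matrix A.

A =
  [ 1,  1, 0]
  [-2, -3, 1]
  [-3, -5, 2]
x^3

The characteristic polynomial is χ_A(x) = x^3, so the eigenvalues are known. The minimal polynomial is
  m_A(x) = Π_λ (x − λ)^{k_λ}
where k_λ is the size of the *largest* Jordan block for λ (equivalently, the smallest k with (A − λI)^k v = 0 for every generalised eigenvector v of λ).

  λ = 0: largest Jordan block has size 3, contributing (x − 0)^3

So m_A(x) = x^3 = x^3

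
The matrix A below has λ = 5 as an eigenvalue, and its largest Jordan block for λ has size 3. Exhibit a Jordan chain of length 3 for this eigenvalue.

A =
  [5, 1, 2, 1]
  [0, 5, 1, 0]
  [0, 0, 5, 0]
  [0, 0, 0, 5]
A Jordan chain for λ = 5 of length 3:
v_1 = (1, 0, 0, 0)ᵀ
v_2 = (2, 1, 0, 0)ᵀ
v_3 = (0, 0, 1, 0)ᵀ

Let N = A − (5)·I. We want v_3 with N^3 v_3 = 0 but N^2 v_3 ≠ 0; then v_{j-1} := N · v_j for j = 3, …, 2.

Pick v_3 = (0, 0, 1, 0)ᵀ.
Then v_2 = N · v_3 = (2, 1, 0, 0)ᵀ.
Then v_1 = N · v_2 = (1, 0, 0, 0)ᵀ.

Sanity check: (A − (5)·I) v_1 = (0, 0, 0, 0)ᵀ = 0. ✓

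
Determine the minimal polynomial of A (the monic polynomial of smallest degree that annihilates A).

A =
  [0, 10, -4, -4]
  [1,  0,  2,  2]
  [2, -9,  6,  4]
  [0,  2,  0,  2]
x^3 - 6*x^2 + 12*x - 8

The characteristic polynomial is χ_A(x) = (x - 2)^4, so the eigenvalues are known. The minimal polynomial is
  m_A(x) = Π_λ (x − λ)^{k_λ}
where k_λ is the size of the *largest* Jordan block for λ (equivalently, the smallest k with (A − λI)^k v = 0 for every generalised eigenvector v of λ).

  λ = 2: largest Jordan block has size 3, contributing (x − 2)^3

So m_A(x) = (x - 2)^3 = x^3 - 6*x^2 + 12*x - 8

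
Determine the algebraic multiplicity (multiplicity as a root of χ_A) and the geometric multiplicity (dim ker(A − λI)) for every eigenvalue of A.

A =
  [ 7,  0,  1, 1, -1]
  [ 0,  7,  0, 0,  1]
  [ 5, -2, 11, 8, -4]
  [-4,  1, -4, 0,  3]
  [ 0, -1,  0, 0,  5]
λ = 6: alg = 5, geom = 2

Step 1 — factor the characteristic polynomial to read off the algebraic multiplicities:
  χ_A(x) = (x - 6)^5

Step 2 — compute geometric multiplicities via the rank-nullity identity g(λ) = n − rank(A − λI):
  rank(A − (6)·I) = 3, so dim ker(A − (6)·I) = n − 3 = 2

Summary:
  λ = 6: algebraic multiplicity = 5, geometric multiplicity = 2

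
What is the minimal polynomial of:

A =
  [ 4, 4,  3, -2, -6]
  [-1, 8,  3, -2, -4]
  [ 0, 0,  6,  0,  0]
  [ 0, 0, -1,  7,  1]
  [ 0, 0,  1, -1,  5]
x^3 - 18*x^2 + 108*x - 216

The characteristic polynomial is χ_A(x) = (x - 6)^5, so the eigenvalues are known. The minimal polynomial is
  m_A(x) = Π_λ (x − λ)^{k_λ}
where k_λ is the size of the *largest* Jordan block for λ (equivalently, the smallest k with (A − λI)^k v = 0 for every generalised eigenvector v of λ).

  λ = 6: largest Jordan block has size 3, contributing (x − 6)^3

So m_A(x) = (x - 6)^3 = x^3 - 18*x^2 + 108*x - 216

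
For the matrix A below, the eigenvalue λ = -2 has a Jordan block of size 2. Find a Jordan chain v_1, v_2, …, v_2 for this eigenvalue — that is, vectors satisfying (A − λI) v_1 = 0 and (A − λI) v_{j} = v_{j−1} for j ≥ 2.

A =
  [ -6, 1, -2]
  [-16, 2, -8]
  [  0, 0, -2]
A Jordan chain for λ = -2 of length 2:
v_1 = (-4, -16, 0)ᵀ
v_2 = (1, 0, 0)ᵀ

Let N = A − (-2)·I. We want v_2 with N^2 v_2 = 0 but N^1 v_2 ≠ 0; then v_{j-1} := N · v_j for j = 2, …, 2.

Pick v_2 = (1, 0, 0)ᵀ.
Then v_1 = N · v_2 = (-4, -16, 0)ᵀ.

Sanity check: (A − (-2)·I) v_1 = (0, 0, 0)ᵀ = 0. ✓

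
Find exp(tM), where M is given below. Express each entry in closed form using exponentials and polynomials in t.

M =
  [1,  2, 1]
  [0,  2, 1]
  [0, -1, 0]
e^{tM} =
  [exp(t), t^2*exp(t)/2 + 2*t*exp(t), t^2*exp(t)/2 + t*exp(t)]
  [0, t*exp(t) + exp(t), t*exp(t)]
  [0, -t*exp(t), -t*exp(t) + exp(t)]

Strategy: write M = P · J · P⁻¹ where J is a Jordan canonical form, so e^{tM} = P · e^{tJ} · P⁻¹, and e^{tJ} can be computed block-by-block.

M has Jordan form
J =
  [1, 1, 0]
  [0, 1, 1]
  [0, 0, 1]
(up to reordering of blocks).

Per-block formulas:
  For a 3×3 Jordan block J_3(1): exp(t · J_3(1)) = e^(1t)·(I + t·N + (t^2/2)·N^2), where N is the 3×3 nilpotent shift.

After assembling e^{tJ} and conjugating by P, we get:

e^{tM} =
  [exp(t), t^2*exp(t)/2 + 2*t*exp(t), t^2*exp(t)/2 + t*exp(t)]
  [0, t*exp(t) + exp(t), t*exp(t)]
  [0, -t*exp(t), -t*exp(t) + exp(t)]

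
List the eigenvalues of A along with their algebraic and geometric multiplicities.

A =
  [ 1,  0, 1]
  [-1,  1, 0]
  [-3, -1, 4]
λ = 2: alg = 3, geom = 1

Step 1 — factor the characteristic polynomial to read off the algebraic multiplicities:
  χ_A(x) = (x - 2)^3

Step 2 — compute geometric multiplicities via the rank-nullity identity g(λ) = n − rank(A − λI):
  rank(A − (2)·I) = 2, so dim ker(A − (2)·I) = n − 2 = 1

Summary:
  λ = 2: algebraic multiplicity = 3, geometric multiplicity = 1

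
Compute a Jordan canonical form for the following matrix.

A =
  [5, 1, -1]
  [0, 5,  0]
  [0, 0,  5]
J_2(5) ⊕ J_1(5)

The characteristic polynomial is
  det(x·I − A) = x^3 - 15*x^2 + 75*x - 125 = (x - 5)^3

Eigenvalues and multiplicities (the geometric multiplicity of λ is n − rank(A − λI), which equals the number of Jordan blocks for λ):
  λ = 5: algebraic multiplicity = 3, geometric multiplicity = 2

Determining the block sizes for each eigenvalue:
  λ = 5: 2 blocks summing to 3 forces exactly one block of size 2 and the rest size 1 → block sizes [2, 1]

Assembling the blocks gives a Jordan form
J =
  [5, 1, 0]
  [0, 5, 0]
  [0, 0, 5]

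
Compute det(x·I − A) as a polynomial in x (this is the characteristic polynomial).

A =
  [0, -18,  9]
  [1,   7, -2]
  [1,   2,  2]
x^3 - 9*x^2 + 27*x - 27

Expanding det(x·I − A) (e.g. by cofactor expansion or by noting that A is similar to its Jordan form J, which has the same characteristic polynomial as A) gives
  χ_A(x) = x^3 - 9*x^2 + 27*x - 27
which factors as (x - 3)^3. The eigenvalues (with algebraic multiplicities) are λ = 3 with multiplicity 3.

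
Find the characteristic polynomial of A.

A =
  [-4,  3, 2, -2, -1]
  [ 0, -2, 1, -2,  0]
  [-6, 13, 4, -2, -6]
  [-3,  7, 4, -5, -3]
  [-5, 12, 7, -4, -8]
x^5 + 15*x^4 + 90*x^3 + 270*x^2 + 405*x + 243

Expanding det(x·I − A) (e.g. by cofactor expansion or by noting that A is similar to its Jordan form J, which has the same characteristic polynomial as A) gives
  χ_A(x) = x^5 + 15*x^4 + 90*x^3 + 270*x^2 + 405*x + 243
which factors as (x + 3)^5. The eigenvalues (with algebraic multiplicities) are λ = -3 with multiplicity 5.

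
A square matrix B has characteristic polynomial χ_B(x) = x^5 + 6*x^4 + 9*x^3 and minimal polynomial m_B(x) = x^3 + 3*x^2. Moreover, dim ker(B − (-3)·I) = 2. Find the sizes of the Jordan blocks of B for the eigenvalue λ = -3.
Block sizes for λ = -3: [1, 1]

Step 1 — from the characteristic polynomial, algebraic multiplicity of λ = -3 is 2. From dim ker(B − (-3)·I) = 2, there are exactly 2 Jordan blocks for λ = -3.
Step 2 — from the minimal polynomial, the factor (x + 3) tells us the largest block for λ = -3 has size 1.
Step 3 — with total size 2, 2 blocks, and largest block 1, the block sizes (in nonincreasing order) are [1, 1].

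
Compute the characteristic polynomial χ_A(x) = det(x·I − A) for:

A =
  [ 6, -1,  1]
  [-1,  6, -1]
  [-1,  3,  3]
x^3 - 15*x^2 + 75*x - 125

Expanding det(x·I − A) (e.g. by cofactor expansion or by noting that A is similar to its Jordan form J, which has the same characteristic polynomial as A) gives
  χ_A(x) = x^3 - 15*x^2 + 75*x - 125
which factors as (x - 5)^3. The eigenvalues (with algebraic multiplicities) are λ = 5 with multiplicity 3.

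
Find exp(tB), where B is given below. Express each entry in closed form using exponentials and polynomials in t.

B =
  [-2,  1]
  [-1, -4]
e^{tB} =
  [t*exp(-3*t) + exp(-3*t), t*exp(-3*t)]
  [-t*exp(-3*t), -t*exp(-3*t) + exp(-3*t)]

Strategy: write B = P · J · P⁻¹ where J is a Jordan canonical form, so e^{tB} = P · e^{tJ} · P⁻¹, and e^{tJ} can be computed block-by-block.

B has Jordan form
J =
  [-3,  1]
  [ 0, -3]
(up to reordering of blocks).

Per-block formulas:
  For a 2×2 Jordan block J_2(-3): exp(t · J_2(-3)) = e^(-3t)·(I + t·N), where N is the 2×2 nilpotent shift.

After assembling e^{tJ} and conjugating by P, we get:

e^{tB} =
  [t*exp(-3*t) + exp(-3*t), t*exp(-3*t)]
  [-t*exp(-3*t), -t*exp(-3*t) + exp(-3*t)]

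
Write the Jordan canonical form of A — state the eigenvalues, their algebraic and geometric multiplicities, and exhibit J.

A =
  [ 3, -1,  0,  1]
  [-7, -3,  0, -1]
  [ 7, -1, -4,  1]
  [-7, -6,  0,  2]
J_1(-4) ⊕ J_1(-4) ⊕ J_2(3)

The characteristic polynomial is
  det(x·I − A) = x^4 + 2*x^3 - 23*x^2 - 24*x + 144 = (x - 3)^2*(x + 4)^2

Eigenvalues and multiplicities (the geometric multiplicity of λ is n − rank(A − λI), which equals the number of Jordan blocks for λ):
  λ = -4: algebraic multiplicity = 2, geometric multiplicity = 2
  λ = 3: algebraic multiplicity = 2, geometric multiplicity = 1

Determining the block sizes for each eigenvalue:
  λ = -4: gm = am = 2, so every block has size 1 → block sizes [1, 1]
  λ = 3: one block (gm = 1), so the single block has size am = 2 → block sizes [2]

Assembling the blocks gives a Jordan form
J =
  [-4,  0, 0, 0]
  [ 0, -4, 0, 0]
  [ 0,  0, 3, 1]
  [ 0,  0, 0, 3]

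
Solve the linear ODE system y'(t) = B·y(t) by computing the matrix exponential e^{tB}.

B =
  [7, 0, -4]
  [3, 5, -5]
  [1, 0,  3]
e^{tB} =
  [2*t*exp(5*t) + exp(5*t), 0, -4*t*exp(5*t)]
  [t^2*exp(5*t)/2 + 3*t*exp(5*t), exp(5*t), -t^2*exp(5*t) - 5*t*exp(5*t)]
  [t*exp(5*t), 0, -2*t*exp(5*t) + exp(5*t)]

Strategy: write B = P · J · P⁻¹ where J is a Jordan canonical form, so e^{tB} = P · e^{tJ} · P⁻¹, and e^{tJ} can be computed block-by-block.

B has Jordan form
J =
  [5, 1, 0]
  [0, 5, 1]
  [0, 0, 5]
(up to reordering of blocks).

Per-block formulas:
  For a 3×3 Jordan block J_3(5): exp(t · J_3(5)) = e^(5t)·(I + t·N + (t^2/2)·N^2), where N is the 3×3 nilpotent shift.

After assembling e^{tJ} and conjugating by P, we get:

e^{tB} =
  [2*t*exp(5*t) + exp(5*t), 0, -4*t*exp(5*t)]
  [t^2*exp(5*t)/2 + 3*t*exp(5*t), exp(5*t), -t^2*exp(5*t) - 5*t*exp(5*t)]
  [t*exp(5*t), 0, -2*t*exp(5*t) + exp(5*t)]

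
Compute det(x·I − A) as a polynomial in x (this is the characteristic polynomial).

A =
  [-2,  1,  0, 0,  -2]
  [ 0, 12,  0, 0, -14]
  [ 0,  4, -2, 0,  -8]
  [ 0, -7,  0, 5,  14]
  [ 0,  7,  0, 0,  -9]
x^5 - 4*x^4 - 23*x^3 + 38*x^2 + 220*x + 200

Expanding det(x·I − A) (e.g. by cofactor expansion or by noting that A is similar to its Jordan form J, which has the same characteristic polynomial as A) gives
  χ_A(x) = x^5 - 4*x^4 - 23*x^3 + 38*x^2 + 220*x + 200
which factors as (x - 5)^2*(x + 2)^3. The eigenvalues (with algebraic multiplicities) are λ = -2 with multiplicity 3, λ = 5 with multiplicity 2.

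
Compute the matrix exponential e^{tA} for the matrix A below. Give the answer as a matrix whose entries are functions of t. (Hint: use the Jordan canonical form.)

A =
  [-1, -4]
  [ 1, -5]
e^{tA} =
  [2*t*exp(-3*t) + exp(-3*t), -4*t*exp(-3*t)]
  [t*exp(-3*t), -2*t*exp(-3*t) + exp(-3*t)]

Strategy: write A = P · J · P⁻¹ where J is a Jordan canonical form, so e^{tA} = P · e^{tJ} · P⁻¹, and e^{tJ} can be computed block-by-block.

A has Jordan form
J =
  [-3,  1]
  [ 0, -3]
(up to reordering of blocks).

Per-block formulas:
  For a 2×2 Jordan block J_2(-3): exp(t · J_2(-3)) = e^(-3t)·(I + t·N), where N is the 2×2 nilpotent shift.

After assembling e^{tJ} and conjugating by P, we get:

e^{tA} =
  [2*t*exp(-3*t) + exp(-3*t), -4*t*exp(-3*t)]
  [t*exp(-3*t), -2*t*exp(-3*t) + exp(-3*t)]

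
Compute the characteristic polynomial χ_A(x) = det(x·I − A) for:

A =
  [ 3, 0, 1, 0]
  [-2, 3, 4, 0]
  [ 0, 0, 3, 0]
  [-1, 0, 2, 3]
x^4 - 12*x^3 + 54*x^2 - 108*x + 81

Expanding det(x·I − A) (e.g. by cofactor expansion or by noting that A is similar to its Jordan form J, which has the same characteristic polynomial as A) gives
  χ_A(x) = x^4 - 12*x^3 + 54*x^2 - 108*x + 81
which factors as (x - 3)^4. The eigenvalues (with algebraic multiplicities) are λ = 3 with multiplicity 4.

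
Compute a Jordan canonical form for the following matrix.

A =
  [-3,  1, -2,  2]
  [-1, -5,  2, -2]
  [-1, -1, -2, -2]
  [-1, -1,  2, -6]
J_2(-4) ⊕ J_1(-4) ⊕ J_1(-4)

The characteristic polynomial is
  det(x·I − A) = x^4 + 16*x^3 + 96*x^2 + 256*x + 256 = (x + 4)^4

Eigenvalues and multiplicities (the geometric multiplicity of λ is n − rank(A − λI), which equals the number of Jordan blocks for λ):
  λ = -4: algebraic multiplicity = 4, geometric multiplicity = 3

Determining the block sizes for each eigenvalue:
  λ = -4: 3 blocks summing to 4 forces exactly one block of size 2 and the rest size 1 → block sizes [2, 1, 1]

Assembling the blocks gives a Jordan form
J =
  [-4,  1,  0,  0]
  [ 0, -4,  0,  0]
  [ 0,  0, -4,  0]
  [ 0,  0,  0, -4]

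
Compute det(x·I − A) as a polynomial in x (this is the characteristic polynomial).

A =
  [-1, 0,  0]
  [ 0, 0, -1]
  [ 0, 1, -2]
x^3 + 3*x^2 + 3*x + 1

Expanding det(x·I − A) (e.g. by cofactor expansion or by noting that A is similar to its Jordan form J, which has the same characteristic polynomial as A) gives
  χ_A(x) = x^3 + 3*x^2 + 3*x + 1
which factors as (x + 1)^3. The eigenvalues (with algebraic multiplicities) are λ = -1 with multiplicity 3.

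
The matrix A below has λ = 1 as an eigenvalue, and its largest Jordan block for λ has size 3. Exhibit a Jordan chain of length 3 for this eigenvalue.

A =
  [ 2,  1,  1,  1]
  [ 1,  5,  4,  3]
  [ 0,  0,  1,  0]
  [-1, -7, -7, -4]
A Jordan chain for λ = 1 of length 3:
v_1 = (1, 2, 0, -3)ᵀ
v_2 = (1, 1, 0, -1)ᵀ
v_3 = (1, 0, 0, 0)ᵀ

Let N = A − (1)·I. We want v_3 with N^3 v_3 = 0 but N^2 v_3 ≠ 0; then v_{j-1} := N · v_j for j = 3, …, 2.

Pick v_3 = (1, 0, 0, 0)ᵀ.
Then v_2 = N · v_3 = (1, 1, 0, -1)ᵀ.
Then v_1 = N · v_2 = (1, 2, 0, -3)ᵀ.

Sanity check: (A − (1)·I) v_1 = (0, 0, 0, 0)ᵀ = 0. ✓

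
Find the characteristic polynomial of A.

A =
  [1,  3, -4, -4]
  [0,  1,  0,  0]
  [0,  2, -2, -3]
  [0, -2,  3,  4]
x^4 - 4*x^3 + 6*x^2 - 4*x + 1

Expanding det(x·I − A) (e.g. by cofactor expansion or by noting that A is similar to its Jordan form J, which has the same characteristic polynomial as A) gives
  χ_A(x) = x^4 - 4*x^3 + 6*x^2 - 4*x + 1
which factors as (x - 1)^4. The eigenvalues (with algebraic multiplicities) are λ = 1 with multiplicity 4.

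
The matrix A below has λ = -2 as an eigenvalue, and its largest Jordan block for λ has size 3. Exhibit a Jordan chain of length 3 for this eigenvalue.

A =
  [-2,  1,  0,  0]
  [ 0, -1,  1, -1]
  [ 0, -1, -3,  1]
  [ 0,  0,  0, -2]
A Jordan chain for λ = -2 of length 3:
v_1 = (1, 0, 0, 0)ᵀ
v_2 = (1, 1, -1, 0)ᵀ
v_3 = (0, 1, 0, 0)ᵀ

Let N = A − (-2)·I. We want v_3 with N^3 v_3 = 0 but N^2 v_3 ≠ 0; then v_{j-1} := N · v_j for j = 3, …, 2.

Pick v_3 = (0, 1, 0, 0)ᵀ.
Then v_2 = N · v_3 = (1, 1, -1, 0)ᵀ.
Then v_1 = N · v_2 = (1, 0, 0, 0)ᵀ.

Sanity check: (A − (-2)·I) v_1 = (0, 0, 0, 0)ᵀ = 0. ✓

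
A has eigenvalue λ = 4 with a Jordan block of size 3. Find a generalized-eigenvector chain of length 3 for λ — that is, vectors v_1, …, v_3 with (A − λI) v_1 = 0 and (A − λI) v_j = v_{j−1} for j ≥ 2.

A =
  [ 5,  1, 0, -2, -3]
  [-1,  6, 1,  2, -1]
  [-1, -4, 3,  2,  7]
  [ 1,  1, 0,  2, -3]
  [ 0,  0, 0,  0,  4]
A Jordan chain for λ = 4 of length 3:
v_1 = (-2, -2, 6, -2, 0)ᵀ
v_2 = (1, -1, -1, 1, 0)ᵀ
v_3 = (1, 0, 0, 0, 0)ᵀ

Let N = A − (4)·I. We want v_3 with N^3 v_3 = 0 but N^2 v_3 ≠ 0; then v_{j-1} := N · v_j for j = 3, …, 2.

Pick v_3 = (1, 0, 0, 0, 0)ᵀ.
Then v_2 = N · v_3 = (1, -1, -1, 1, 0)ᵀ.
Then v_1 = N · v_2 = (-2, -2, 6, -2, 0)ᵀ.

Sanity check: (A − (4)·I) v_1 = (0, 0, 0, 0, 0)ᵀ = 0. ✓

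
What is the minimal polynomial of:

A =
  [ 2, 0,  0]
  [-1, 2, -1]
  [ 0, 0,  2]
x^2 - 4*x + 4

The characteristic polynomial is χ_A(x) = (x - 2)^3, so the eigenvalues are known. The minimal polynomial is
  m_A(x) = Π_λ (x − λ)^{k_λ}
where k_λ is the size of the *largest* Jordan block for λ (equivalently, the smallest k with (A − λI)^k v = 0 for every generalised eigenvector v of λ).

  λ = 2: largest Jordan block has size 2, contributing (x − 2)^2

So m_A(x) = (x - 2)^2 = x^2 - 4*x + 4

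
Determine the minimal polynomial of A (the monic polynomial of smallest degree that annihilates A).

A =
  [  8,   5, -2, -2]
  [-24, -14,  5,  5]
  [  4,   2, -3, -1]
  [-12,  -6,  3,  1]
x^3 + 6*x^2 + 12*x + 8

The characteristic polynomial is χ_A(x) = (x + 2)^4, so the eigenvalues are known. The minimal polynomial is
  m_A(x) = Π_λ (x − λ)^{k_λ}
where k_λ is the size of the *largest* Jordan block for λ (equivalently, the smallest k with (A − λI)^k v = 0 for every generalised eigenvector v of λ).

  λ = -2: largest Jordan block has size 3, contributing (x + 2)^3

So m_A(x) = (x + 2)^3 = x^3 + 6*x^2 + 12*x + 8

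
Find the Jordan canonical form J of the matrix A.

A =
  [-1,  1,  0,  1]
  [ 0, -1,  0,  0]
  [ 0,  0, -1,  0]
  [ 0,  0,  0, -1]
J_2(-1) ⊕ J_1(-1) ⊕ J_1(-1)

The characteristic polynomial is
  det(x·I − A) = x^4 + 4*x^3 + 6*x^2 + 4*x + 1 = (x + 1)^4

Eigenvalues and multiplicities (the geometric multiplicity of λ is n − rank(A − λI), which equals the number of Jordan blocks for λ):
  λ = -1: algebraic multiplicity = 4, geometric multiplicity = 3

Determining the block sizes for each eigenvalue:
  λ = -1: 3 blocks summing to 4 forces exactly one block of size 2 and the rest size 1 → block sizes [2, 1, 1]

Assembling the blocks gives a Jordan form
J =
  [-1,  1,  0,  0]
  [ 0, -1,  0,  0]
  [ 0,  0, -1,  0]
  [ 0,  0,  0, -1]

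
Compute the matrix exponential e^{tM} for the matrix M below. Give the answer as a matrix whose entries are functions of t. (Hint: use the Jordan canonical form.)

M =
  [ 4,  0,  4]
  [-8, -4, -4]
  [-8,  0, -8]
e^{tM} =
  [2 - exp(-4*t), 0, 1 - exp(-4*t)]
  [-2 + 2*exp(-4*t), exp(-4*t), -1 + exp(-4*t)]
  [-2 + 2*exp(-4*t), 0, -1 + 2*exp(-4*t)]

Strategy: write M = P · J · P⁻¹ where J is a Jordan canonical form, so e^{tM} = P · e^{tJ} · P⁻¹, and e^{tJ} can be computed block-by-block.

M has Jordan form
J =
  [-4,  0, 0]
  [ 0, -4, 0]
  [ 0,  0, 0]
(up to reordering of blocks).

Per-block formulas:
  For a 1×1 block at λ = 0: exp(t · [0]) = [e^(0t)].
  For a 1×1 block at λ = -4: exp(t · [-4]) = [e^(-4t)].

After assembling e^{tJ} and conjugating by P, we get:

e^{tM} =
  [2 - exp(-4*t), 0, 1 - exp(-4*t)]
  [-2 + 2*exp(-4*t), exp(-4*t), -1 + exp(-4*t)]
  [-2 + 2*exp(-4*t), 0, -1 + 2*exp(-4*t)]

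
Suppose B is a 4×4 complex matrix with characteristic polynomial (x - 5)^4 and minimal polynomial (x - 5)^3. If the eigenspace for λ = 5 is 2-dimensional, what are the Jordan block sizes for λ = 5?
Block sizes for λ = 5: [3, 1]

Step 1 — from the characteristic polynomial, algebraic multiplicity of λ = 5 is 4. From dim ker(B − (5)·I) = 2, there are exactly 2 Jordan blocks for λ = 5.
Step 2 — from the minimal polynomial, the factor (x − 5)^3 tells us the largest block for λ = 5 has size 3.
Step 3 — with total size 4, 2 blocks, and largest block 3, the block sizes (in nonincreasing order) are [3, 1].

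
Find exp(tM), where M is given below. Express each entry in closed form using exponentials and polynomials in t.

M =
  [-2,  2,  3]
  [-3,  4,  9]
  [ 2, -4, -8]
e^{tM} =
  [exp(-2*t), 2*t*exp(-2*t), 3*t*exp(-2*t)]
  [-3*t*exp(-2*t), -3*t^2*exp(-2*t) + 6*t*exp(-2*t) + exp(-2*t), -9*t^2*exp(-2*t)/2 + 9*t*exp(-2*t)]
  [2*t*exp(-2*t), 2*t^2*exp(-2*t) - 4*t*exp(-2*t), 3*t^2*exp(-2*t) - 6*t*exp(-2*t) + exp(-2*t)]

Strategy: write M = P · J · P⁻¹ where J is a Jordan canonical form, so e^{tM} = P · e^{tJ} · P⁻¹, and e^{tJ} can be computed block-by-block.

M has Jordan form
J =
  [-2,  1,  0]
  [ 0, -2,  1]
  [ 0,  0, -2]
(up to reordering of blocks).

Per-block formulas:
  For a 3×3 Jordan block J_3(-2): exp(t · J_3(-2)) = e^(-2t)·(I + t·N + (t^2/2)·N^2), where N is the 3×3 nilpotent shift.

After assembling e^{tJ} and conjugating by P, we get:

e^{tM} =
  [exp(-2*t), 2*t*exp(-2*t), 3*t*exp(-2*t)]
  [-3*t*exp(-2*t), -3*t^2*exp(-2*t) + 6*t*exp(-2*t) + exp(-2*t), -9*t^2*exp(-2*t)/2 + 9*t*exp(-2*t)]
  [2*t*exp(-2*t), 2*t^2*exp(-2*t) - 4*t*exp(-2*t), 3*t^2*exp(-2*t) - 6*t*exp(-2*t) + exp(-2*t)]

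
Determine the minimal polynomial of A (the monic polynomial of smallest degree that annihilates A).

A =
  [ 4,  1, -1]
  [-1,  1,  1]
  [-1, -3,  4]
x^3 - 9*x^2 + 27*x - 27

The characteristic polynomial is χ_A(x) = (x - 3)^3, so the eigenvalues are known. The minimal polynomial is
  m_A(x) = Π_λ (x − λ)^{k_λ}
where k_λ is the size of the *largest* Jordan block for λ (equivalently, the smallest k with (A − λI)^k v = 0 for every generalised eigenvector v of λ).

  λ = 3: largest Jordan block has size 3, contributing (x − 3)^3

So m_A(x) = (x - 3)^3 = x^3 - 9*x^2 + 27*x - 27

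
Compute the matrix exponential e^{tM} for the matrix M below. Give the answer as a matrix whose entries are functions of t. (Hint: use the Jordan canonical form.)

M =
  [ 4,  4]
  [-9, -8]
e^{tM} =
  [6*t*exp(-2*t) + exp(-2*t), 4*t*exp(-2*t)]
  [-9*t*exp(-2*t), -6*t*exp(-2*t) + exp(-2*t)]

Strategy: write M = P · J · P⁻¹ where J is a Jordan canonical form, so e^{tM} = P · e^{tJ} · P⁻¹, and e^{tJ} can be computed block-by-block.

M has Jordan form
J =
  [-2,  1]
  [ 0, -2]
(up to reordering of blocks).

Per-block formulas:
  For a 2×2 Jordan block J_2(-2): exp(t · J_2(-2)) = e^(-2t)·(I + t·N), where N is the 2×2 nilpotent shift.

After assembling e^{tJ} and conjugating by P, we get:

e^{tM} =
  [6*t*exp(-2*t) + exp(-2*t), 4*t*exp(-2*t)]
  [-9*t*exp(-2*t), -6*t*exp(-2*t) + exp(-2*t)]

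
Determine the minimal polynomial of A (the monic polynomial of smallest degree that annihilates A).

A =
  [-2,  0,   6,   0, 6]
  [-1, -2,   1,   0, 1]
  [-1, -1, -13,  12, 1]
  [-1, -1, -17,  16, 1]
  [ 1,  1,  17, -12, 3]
x^4 + 2*x^3 - 12*x^2 - 40*x - 32

The characteristic polynomial is χ_A(x) = (x - 4)^2*(x + 2)^3, so the eigenvalues are known. The minimal polynomial is
  m_A(x) = Π_λ (x − λ)^{k_λ}
where k_λ is the size of the *largest* Jordan block for λ (equivalently, the smallest k with (A − λI)^k v = 0 for every generalised eigenvector v of λ).

  λ = -2: largest Jordan block has size 3, contributing (x + 2)^3
  λ = 4: largest Jordan block has size 1, contributing (x − 4)

So m_A(x) = (x - 4)*(x + 2)^3 = x^4 + 2*x^3 - 12*x^2 - 40*x - 32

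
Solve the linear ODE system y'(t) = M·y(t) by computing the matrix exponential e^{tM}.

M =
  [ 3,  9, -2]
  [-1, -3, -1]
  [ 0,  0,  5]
e^{tM} =
  [3*t + 1, 9*t, 3*t - exp(5*t) + 1]
  [-t, 1 - 3*t, -t]
  [0, 0, exp(5*t)]

Strategy: write M = P · J · P⁻¹ where J is a Jordan canonical form, so e^{tM} = P · e^{tJ} · P⁻¹, and e^{tJ} can be computed block-by-block.

M has Jordan form
J =
  [0, 1, 0]
  [0, 0, 0]
  [0, 0, 5]
(up to reordering of blocks).

Per-block formulas:
  For a 2×2 Jordan block J_2(0): exp(t · J_2(0)) = e^(0t)·(I + t·N), where N is the 2×2 nilpotent shift.
  For a 1×1 block at λ = 5: exp(t · [5]) = [e^(5t)].

After assembling e^{tJ} and conjugating by P, we get:

e^{tM} =
  [3*t + 1, 9*t, 3*t - exp(5*t) + 1]
  [-t, 1 - 3*t, -t]
  [0, 0, exp(5*t)]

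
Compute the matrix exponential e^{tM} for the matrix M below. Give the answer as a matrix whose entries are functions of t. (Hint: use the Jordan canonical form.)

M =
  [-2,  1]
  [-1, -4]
e^{tM} =
  [t*exp(-3*t) + exp(-3*t), t*exp(-3*t)]
  [-t*exp(-3*t), -t*exp(-3*t) + exp(-3*t)]

Strategy: write M = P · J · P⁻¹ where J is a Jordan canonical form, so e^{tM} = P · e^{tJ} · P⁻¹, and e^{tJ} can be computed block-by-block.

M has Jordan form
J =
  [-3,  1]
  [ 0, -3]
(up to reordering of blocks).

Per-block formulas:
  For a 2×2 Jordan block J_2(-3): exp(t · J_2(-3)) = e^(-3t)·(I + t·N), where N is the 2×2 nilpotent shift.

After assembling e^{tJ} and conjugating by P, we get:

e^{tM} =
  [t*exp(-3*t) + exp(-3*t), t*exp(-3*t)]
  [-t*exp(-3*t), -t*exp(-3*t) + exp(-3*t)]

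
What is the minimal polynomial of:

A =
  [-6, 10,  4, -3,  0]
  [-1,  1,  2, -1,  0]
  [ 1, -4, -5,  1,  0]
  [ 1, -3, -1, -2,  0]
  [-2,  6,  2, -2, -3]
x^3 + 9*x^2 + 27*x + 27

The characteristic polynomial is χ_A(x) = (x + 3)^5, so the eigenvalues are known. The minimal polynomial is
  m_A(x) = Π_λ (x − λ)^{k_λ}
where k_λ is the size of the *largest* Jordan block for λ (equivalently, the smallest k with (A − λI)^k v = 0 for every generalised eigenvector v of λ).

  λ = -3: largest Jordan block has size 3, contributing (x + 3)^3

So m_A(x) = (x + 3)^3 = x^3 + 9*x^2 + 27*x + 27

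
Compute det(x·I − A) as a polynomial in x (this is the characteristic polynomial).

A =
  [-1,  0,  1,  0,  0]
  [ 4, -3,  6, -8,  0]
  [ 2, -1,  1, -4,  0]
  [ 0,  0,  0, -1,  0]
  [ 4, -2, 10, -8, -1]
x^5 + 5*x^4 + 10*x^3 + 10*x^2 + 5*x + 1

Expanding det(x·I − A) (e.g. by cofactor expansion or by noting that A is similar to its Jordan form J, which has the same characteristic polynomial as A) gives
  χ_A(x) = x^5 + 5*x^4 + 10*x^3 + 10*x^2 + 5*x + 1
which factors as (x + 1)^5. The eigenvalues (with algebraic multiplicities) are λ = -1 with multiplicity 5.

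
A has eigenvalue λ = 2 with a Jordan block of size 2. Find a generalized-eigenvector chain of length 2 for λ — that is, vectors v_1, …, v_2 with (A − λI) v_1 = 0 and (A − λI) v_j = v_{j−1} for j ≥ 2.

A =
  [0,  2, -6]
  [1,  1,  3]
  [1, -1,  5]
A Jordan chain for λ = 2 of length 2:
v_1 = (-2, 1, 1)ᵀ
v_2 = (1, 0, 0)ᵀ

Let N = A − (2)·I. We want v_2 with N^2 v_2 = 0 but N^1 v_2 ≠ 0; then v_{j-1} := N · v_j for j = 2, …, 2.

Pick v_2 = (1, 0, 0)ᵀ.
Then v_1 = N · v_2 = (-2, 1, 1)ᵀ.

Sanity check: (A − (2)·I) v_1 = (0, 0, 0)ᵀ = 0. ✓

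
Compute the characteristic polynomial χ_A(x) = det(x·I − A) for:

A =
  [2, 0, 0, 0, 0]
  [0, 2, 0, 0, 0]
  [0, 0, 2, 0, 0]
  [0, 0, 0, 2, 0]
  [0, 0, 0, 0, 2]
x^5 - 10*x^4 + 40*x^3 - 80*x^2 + 80*x - 32

Expanding det(x·I − A) (e.g. by cofactor expansion or by noting that A is similar to its Jordan form J, which has the same characteristic polynomial as A) gives
  χ_A(x) = x^5 - 10*x^4 + 40*x^3 - 80*x^2 + 80*x - 32
which factors as (x - 2)^5. The eigenvalues (with algebraic multiplicities) are λ = 2 with multiplicity 5.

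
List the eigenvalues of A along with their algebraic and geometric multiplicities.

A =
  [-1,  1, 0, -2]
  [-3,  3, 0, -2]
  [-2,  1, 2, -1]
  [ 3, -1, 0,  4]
λ = 2: alg = 4, geom = 2

Step 1 — factor the characteristic polynomial to read off the algebraic multiplicities:
  χ_A(x) = (x - 2)^4

Step 2 — compute geometric multiplicities via the rank-nullity identity g(λ) = n − rank(A − λI):
  rank(A − (2)·I) = 2, so dim ker(A − (2)·I) = n − 2 = 2

Summary:
  λ = 2: algebraic multiplicity = 4, geometric multiplicity = 2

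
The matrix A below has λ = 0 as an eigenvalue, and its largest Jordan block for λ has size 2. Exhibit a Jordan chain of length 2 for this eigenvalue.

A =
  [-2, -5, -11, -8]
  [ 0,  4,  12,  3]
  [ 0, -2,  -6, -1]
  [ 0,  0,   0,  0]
A Jordan chain for λ = 0 of length 2:
v_1 = (2, -3, 1, 0)ᵀ
v_2 = (3, 0, 0, -1)ᵀ

Let N = A − (0)·I. We want v_2 with N^2 v_2 = 0 but N^1 v_2 ≠ 0; then v_{j-1} := N · v_j for j = 2, …, 2.

Pick v_2 = (3, 0, 0, -1)ᵀ.
Then v_1 = N · v_2 = (2, -3, 1, 0)ᵀ.

Sanity check: (A − (0)·I) v_1 = (0, 0, 0, 0)ᵀ = 0. ✓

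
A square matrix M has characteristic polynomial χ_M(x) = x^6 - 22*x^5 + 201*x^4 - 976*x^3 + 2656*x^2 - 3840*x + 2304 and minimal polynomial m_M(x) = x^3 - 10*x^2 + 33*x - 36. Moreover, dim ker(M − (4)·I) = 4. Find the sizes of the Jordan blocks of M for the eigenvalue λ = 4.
Block sizes for λ = 4: [1, 1, 1, 1]

Step 1 — from the characteristic polynomial, algebraic multiplicity of λ = 4 is 4. From dim ker(M − (4)·I) = 4, there are exactly 4 Jordan blocks for λ = 4.
Step 2 — from the minimal polynomial, the factor (x − 4) tells us the largest block for λ = 4 has size 1.
Step 3 — with total size 4, 4 blocks, and largest block 1, the block sizes (in nonincreasing order) are [1, 1, 1, 1].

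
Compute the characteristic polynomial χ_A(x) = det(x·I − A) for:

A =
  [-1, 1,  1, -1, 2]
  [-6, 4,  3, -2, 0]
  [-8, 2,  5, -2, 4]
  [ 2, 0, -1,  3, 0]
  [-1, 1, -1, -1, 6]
x^5 - 17*x^4 + 115*x^3 - 387*x^2 + 648*x - 432

Expanding det(x·I − A) (e.g. by cofactor expansion or by noting that A is similar to its Jordan form J, which has the same characteristic polynomial as A) gives
  χ_A(x) = x^5 - 17*x^4 + 115*x^3 - 387*x^2 + 648*x - 432
which factors as (x - 4)^2*(x - 3)^3. The eigenvalues (with algebraic multiplicities) are λ = 3 with multiplicity 3, λ = 4 with multiplicity 2.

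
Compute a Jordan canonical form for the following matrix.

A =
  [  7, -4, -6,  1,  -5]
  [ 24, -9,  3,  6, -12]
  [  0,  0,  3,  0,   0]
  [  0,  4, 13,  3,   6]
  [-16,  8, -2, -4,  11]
J_3(3) ⊕ J_1(3) ⊕ J_1(3)

The characteristic polynomial is
  det(x·I − A) = x^5 - 15*x^4 + 90*x^3 - 270*x^2 + 405*x - 243 = (x - 3)^5

Eigenvalues and multiplicities (the geometric multiplicity of λ is n − rank(A − λI), which equals the number of Jordan blocks for λ):
  λ = 3: algebraic multiplicity = 5, geometric multiplicity = 3

Determining the block sizes for each eigenvalue:
  λ = 3: with am = 5 and gm = 3, the partition is not yet determined (e.g. several partitions of 5 into 3 parts exist). Let N = A − (3)·I. Computing rank(N^1) = 2, rank(N^2) = 1, rank(N^3) = 0; the number of blocks of size ≥ j is rank(N^{j−1}) − rank(N^j), giving [3, 1, 1]. So we have 1 block(s) of size 3, 2 block(s) of size 1 → block sizes [3, 1, 1]

Assembling the blocks gives a Jordan form
J =
  [3, 1, 0, 0, 0]
  [0, 3, 1, 0, 0]
  [0, 0, 3, 0, 0]
  [0, 0, 0, 3, 0]
  [0, 0, 0, 0, 3]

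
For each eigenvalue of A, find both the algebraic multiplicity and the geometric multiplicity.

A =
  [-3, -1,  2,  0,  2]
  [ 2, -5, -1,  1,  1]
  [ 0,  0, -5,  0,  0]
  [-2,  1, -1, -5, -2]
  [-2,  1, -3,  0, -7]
λ = -5: alg = 5, geom = 2

Step 1 — factor the characteristic polynomial to read off the algebraic multiplicities:
  χ_A(x) = (x + 5)^5

Step 2 — compute geometric multiplicities via the rank-nullity identity g(λ) = n − rank(A − λI):
  rank(A − (-5)·I) = 3, so dim ker(A − (-5)·I) = n − 3 = 2

Summary:
  λ = -5: algebraic multiplicity = 5, geometric multiplicity = 2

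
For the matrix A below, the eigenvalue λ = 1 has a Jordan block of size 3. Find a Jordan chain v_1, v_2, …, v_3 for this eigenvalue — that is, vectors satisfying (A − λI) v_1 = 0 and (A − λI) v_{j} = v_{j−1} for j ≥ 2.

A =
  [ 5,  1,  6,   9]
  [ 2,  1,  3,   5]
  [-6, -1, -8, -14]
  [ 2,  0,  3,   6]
A Jordan chain for λ = 1 of length 3:
v_1 = (-2, -1, 3, -1)ᵀ
v_2 = (1, 0, -1, 0)ᵀ
v_3 = (0, 1, 0, 0)ᵀ

Let N = A − (1)·I. We want v_3 with N^3 v_3 = 0 but N^2 v_3 ≠ 0; then v_{j-1} := N · v_j for j = 3, …, 2.

Pick v_3 = (0, 1, 0, 0)ᵀ.
Then v_2 = N · v_3 = (1, 0, -1, 0)ᵀ.
Then v_1 = N · v_2 = (-2, -1, 3, -1)ᵀ.

Sanity check: (A − (1)·I) v_1 = (0, 0, 0, 0)ᵀ = 0. ✓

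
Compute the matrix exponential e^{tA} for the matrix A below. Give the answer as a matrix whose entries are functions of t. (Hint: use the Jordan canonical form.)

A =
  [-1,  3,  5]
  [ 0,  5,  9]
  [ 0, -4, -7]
e^{tA} =
  [exp(-t), -t^2*exp(-t) + 3*t*exp(-t), -3*t^2*exp(-t)/2 + 5*t*exp(-t)]
  [0, 6*t*exp(-t) + exp(-t), 9*t*exp(-t)]
  [0, -4*t*exp(-t), -6*t*exp(-t) + exp(-t)]

Strategy: write A = P · J · P⁻¹ where J is a Jordan canonical form, so e^{tA} = P · e^{tJ} · P⁻¹, and e^{tJ} can be computed block-by-block.

A has Jordan form
J =
  [-1,  1,  0]
  [ 0, -1,  1]
  [ 0,  0, -1]
(up to reordering of blocks).

Per-block formulas:
  For a 3×3 Jordan block J_3(-1): exp(t · J_3(-1)) = e^(-1t)·(I + t·N + (t^2/2)·N^2), where N is the 3×3 nilpotent shift.

After assembling e^{tJ} and conjugating by P, we get:

e^{tA} =
  [exp(-t), -t^2*exp(-t) + 3*t*exp(-t), -3*t^2*exp(-t)/2 + 5*t*exp(-t)]
  [0, 6*t*exp(-t) + exp(-t), 9*t*exp(-t)]
  [0, -4*t*exp(-t), -6*t*exp(-t) + exp(-t)]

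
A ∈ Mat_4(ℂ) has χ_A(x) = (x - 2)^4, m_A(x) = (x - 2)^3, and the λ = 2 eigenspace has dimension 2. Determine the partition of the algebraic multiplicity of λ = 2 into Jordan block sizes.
Block sizes for λ = 2: [3, 1]

Step 1 — from the characteristic polynomial, algebraic multiplicity of λ = 2 is 4. From dim ker(A − (2)·I) = 2, there are exactly 2 Jordan blocks for λ = 2.
Step 2 — from the minimal polynomial, the factor (x − 2)^3 tells us the largest block for λ = 2 has size 3.
Step 3 — with total size 4, 2 blocks, and largest block 3, the block sizes (in nonincreasing order) are [3, 1].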